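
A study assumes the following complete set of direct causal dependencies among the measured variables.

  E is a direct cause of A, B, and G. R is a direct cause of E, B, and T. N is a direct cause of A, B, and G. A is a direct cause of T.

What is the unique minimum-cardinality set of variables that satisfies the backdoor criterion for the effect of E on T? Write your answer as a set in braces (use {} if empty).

Variables eligible for adjustment (non-descendants of E, excluding E and T): {N, R}.
Backdoor paths from E to T:
  P1: E <- R -> T
  P2: E <- R -> B <- N -> A -> T
The empty set is not sufficient: P1 (E <- R -> T) has no collider blocking it and no conditioned non-collider, so it is open.
Try {R}:
  P1: blocked at fork node R ∈ conditioning set.
  P2: blocked at fork node R ∈ conditioning set.
{R} contains no descendant of E and blocks every backdoor path.
No other singleton works — e.g. {N} leaves P1 open — so {R} is the unique smallest valid adjustment set.

{R}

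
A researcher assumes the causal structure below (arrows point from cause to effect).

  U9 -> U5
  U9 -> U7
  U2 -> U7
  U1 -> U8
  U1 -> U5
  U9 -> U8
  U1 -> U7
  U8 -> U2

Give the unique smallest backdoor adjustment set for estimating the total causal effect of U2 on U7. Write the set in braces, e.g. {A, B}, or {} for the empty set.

{U8}

Variables eligible for adjustment (non-descendants of U2, excluding U2 and U7): {U1, U5, U8, U9}.
Backdoor paths from U2 to U7:
  P1: U2 <- U8 <- U1 -> U5 <- U9 -> U7
  P2: U2 <- U8 <- U1 -> U7
  P3: U2 <- U8 <- U9 -> U5 <- U1 -> U7
  P4: U2 <- U8 <- U9 -> U7
The empty set is not sufficient: P2 (U2 <- U8 <- U1 -> U7) has no collider blocking it and no conditioned non-collider, so it is open.
Try {U8}:
  P1: blocked at chain node U8 ∈ conditioning set.
  P2: blocked at chain node U8 ∈ conditioning set.
  P3: blocked at chain node U8 ∈ conditioning set.
  P4: blocked at chain node U8 ∈ conditioning set.
{U8} contains no descendant of U2 and blocks every backdoor path.
No other singleton works — e.g. {U1} leaves P4 open — so {U8} is the unique smallest valid adjustment set.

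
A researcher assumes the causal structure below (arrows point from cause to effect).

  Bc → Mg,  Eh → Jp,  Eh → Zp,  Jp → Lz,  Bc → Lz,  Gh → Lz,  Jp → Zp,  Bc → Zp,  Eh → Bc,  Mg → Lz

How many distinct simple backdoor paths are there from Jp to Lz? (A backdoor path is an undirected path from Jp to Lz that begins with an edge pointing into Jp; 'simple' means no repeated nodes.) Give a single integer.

4

A backdoor path from Jp to Lz is any simple undirected path whose first edge points into Jp (i.e. leaves Jp via a parent).
Parents of Jp: {Eh}.
Enumerating:
  P1: Jp <- Eh -> Bc -> Mg -> Lz
  P2: Jp <- Eh -> Bc -> Lz
  P3: Jp <- Eh -> Zp <- Bc -> Mg -> Lz
  P4: Jp <- Eh -> Zp <- Bc -> Lz
That exhausts the simple backdoor paths. Count: 4.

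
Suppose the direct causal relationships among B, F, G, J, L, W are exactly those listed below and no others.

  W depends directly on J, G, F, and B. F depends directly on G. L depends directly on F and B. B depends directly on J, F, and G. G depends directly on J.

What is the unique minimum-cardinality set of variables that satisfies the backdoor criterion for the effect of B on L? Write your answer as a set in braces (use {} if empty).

{F}

Variables eligible for adjustment (non-descendants of B, excluding B and L): {F, G, J}.
Backdoor paths from B to L:
  P1: B <- J -> G -> F -> L
  P2: B <- J -> G -> W <- F -> L
  P3: B <- J -> W <- G -> F -> L
  P4: B <- J -> W <- F -> L
  P5: B <- G <- J -> W <- F -> L
  P6: B <- G -> F -> L
  P7: B <- G -> W <- F -> L
  P8: B <- F -> L
The empty set is not sufficient: P1 (B <- J -> G -> F -> L) has no collider blocking it and no conditioned non-collider, so it is open.
Try {F}:
  P1: blocked at chain node F ∈ conditioning set.
  P2: blocked at collider W (neither it nor any descendant is in the conditioning set).
  P3: blocked at collider W (neither it nor any descendant is in the conditioning set).
  P4: blocked at collider W (neither it nor any descendant is in the conditioning set).
  P5: blocked at collider W (neither it nor any descendant is in the conditioning set).
  P6: blocked at chain node F ∈ conditioning set.
  P7: blocked at collider W (neither it nor any descendant is in the conditioning set).
  P8: blocked at fork node F ∈ conditioning set.
{F} contains no descendant of B and blocks every backdoor path.
No other singleton works — e.g. {J} leaves P6 open — so {F} is the unique smallest valid adjustment set.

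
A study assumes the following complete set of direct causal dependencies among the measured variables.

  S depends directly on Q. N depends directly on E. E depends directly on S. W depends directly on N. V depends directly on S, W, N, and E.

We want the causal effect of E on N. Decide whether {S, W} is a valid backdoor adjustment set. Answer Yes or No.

Backdoor paths from E to N (paths whose first edge points into E):
  P1: E <- S -> V <- N
  P2: E <- S -> V <- W <- N
Condition 1 (no descendant of E in the set): FAILS — W is a descendant of E.
Condition 2 (every backdoor path blocked by {S, W}):
  P1: blocked at fork node S ∈ conditioning set.
  P2: blocked at fork node S ∈ conditioning set.
{S, W} does not satisfy the backdoor criterion.

No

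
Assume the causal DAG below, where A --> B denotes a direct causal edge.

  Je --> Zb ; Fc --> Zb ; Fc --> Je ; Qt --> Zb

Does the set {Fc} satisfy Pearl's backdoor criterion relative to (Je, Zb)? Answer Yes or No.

Yes

Backdoor paths from Je to Zb (paths whose first edge points into Je):
  P1: Je <- Fc -> Zb
Condition 1 (no descendant of Je in the set): holds — descendants of Je are {Zb}; none are in {Fc}.
Condition 2 (every backdoor path blocked by {Fc}):
  P1: blocked at fork node Fc ∈ conditioning set.
{Fc} satisfies the backdoor criterion.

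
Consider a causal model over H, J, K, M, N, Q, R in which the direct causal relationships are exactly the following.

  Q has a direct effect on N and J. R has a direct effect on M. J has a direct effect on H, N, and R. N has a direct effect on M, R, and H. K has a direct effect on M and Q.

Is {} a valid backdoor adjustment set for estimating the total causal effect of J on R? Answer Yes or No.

Backdoor paths from J to R (paths whose first edge points into J):
  P1: J <- Q <- K -> M <- N -> R
  P2: J <- Q <- K -> M <- R
  P3: J <- Q -> N -> R
  P4: J <- Q -> N -> M <- R
Condition 1 (no descendant of J in the set): holds — descendants of J are {H, M, N, R}; none are in {}.
Condition 2 (every backdoor path blocked by {}):
  P1: blocked at collider M (neither it nor any descendant is in the conditioning set).
  P2: blocked at collider M (neither it nor any descendant is in the conditioning set).
  P3: open — no interior node is in the conditioning set.
  P4: blocked at collider M (neither it nor any descendant is in the conditioning set).
{} does not satisfy the backdoor criterion.

No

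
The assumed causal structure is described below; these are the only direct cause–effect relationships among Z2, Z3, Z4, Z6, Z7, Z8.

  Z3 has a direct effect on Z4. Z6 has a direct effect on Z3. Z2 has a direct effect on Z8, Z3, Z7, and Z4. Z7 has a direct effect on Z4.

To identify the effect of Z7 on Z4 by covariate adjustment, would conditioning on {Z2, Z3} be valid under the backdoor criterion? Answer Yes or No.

Backdoor paths from Z7 to Z4 (paths whose first edge points into Z7):
  P1: Z7 <- Z2 -> Z3 -> Z4
  P2: Z7 <- Z2 -> Z4
Condition 1 (no descendant of Z7 in the set): holds — descendants of Z7 are {Z4}; none are in {Z2, Z3}.
Condition 2 (every backdoor path blocked by {Z2, Z3}):
  P1: blocked at fork node Z2 ∈ conditioning set.
  P2: blocked at fork node Z2 ∈ conditioning set.
{Z2, Z3} satisfies the backdoor criterion.

Yes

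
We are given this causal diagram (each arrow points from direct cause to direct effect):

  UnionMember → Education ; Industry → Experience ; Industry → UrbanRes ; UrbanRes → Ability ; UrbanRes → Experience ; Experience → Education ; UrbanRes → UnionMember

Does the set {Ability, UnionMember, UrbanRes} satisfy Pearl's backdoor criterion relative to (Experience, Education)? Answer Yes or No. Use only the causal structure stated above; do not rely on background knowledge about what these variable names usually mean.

Backdoor paths from Experience to Education (paths whose first edge points into Experience):
  P1: Experience <- Industry -> UrbanRes -> UnionMember -> Education
  P2: Experience <- UrbanRes -> UnionMember -> Education
Condition 1 (no descendant of Experience in the set): holds — descendants of Experience are {Education}; none are in {Ability, UnionMember, UrbanRes}.
Condition 2 (every backdoor path blocked by {Ability, UnionMember, UrbanRes}):
  P1: blocked at chain node UrbanRes ∈ conditioning set.
  P2: blocked at fork node UrbanRes ∈ conditioning set.
{Ability, UnionMember, UrbanRes} satisfies the backdoor criterion.

Yes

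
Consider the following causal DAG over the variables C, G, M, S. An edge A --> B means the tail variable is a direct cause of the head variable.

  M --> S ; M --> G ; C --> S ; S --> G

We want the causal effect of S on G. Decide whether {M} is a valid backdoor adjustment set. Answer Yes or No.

Backdoor paths from S to G (paths whose first edge points into S):
  P1: S <- M -> G
Condition 1 (no descendant of S in the set): holds — descendants of S are {G}; none are in {M}.
Condition 2 (every backdoor path blocked by {M}):
  P1: blocked at fork node M ∈ conditioning set.
{M} satisfies the backdoor criterion.

Yes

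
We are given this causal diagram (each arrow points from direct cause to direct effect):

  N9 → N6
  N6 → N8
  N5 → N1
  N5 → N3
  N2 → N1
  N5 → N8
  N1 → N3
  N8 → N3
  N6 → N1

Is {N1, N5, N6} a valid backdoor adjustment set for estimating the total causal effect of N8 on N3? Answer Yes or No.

Backdoor paths from N8 to N3 (paths whose first edge points into N8):
  P1: N8 <- N6 -> N1 <- N5 -> N3
  P2: N8 <- N6 -> N1 -> N3
  P3: N8 <- N5 -> N1 -> N3
  P4: N8 <- N5 -> N3
Condition 1 (no descendant of N8 in the set): holds — descendants of N8 are {N3}; none are in {N1, N5, N6}.
Condition 2 (every backdoor path blocked by {N1, N5, N6}):
  P1: blocked at fork node N6 ∈ conditioning set.
  P2: blocked at fork node N6 ∈ conditioning set.
  P3: blocked at fork node N5 ∈ conditioning set.
  P4: blocked at fork node N5 ∈ conditioning set.
{N1, N5, N6} satisfies the backdoor criterion.

Yes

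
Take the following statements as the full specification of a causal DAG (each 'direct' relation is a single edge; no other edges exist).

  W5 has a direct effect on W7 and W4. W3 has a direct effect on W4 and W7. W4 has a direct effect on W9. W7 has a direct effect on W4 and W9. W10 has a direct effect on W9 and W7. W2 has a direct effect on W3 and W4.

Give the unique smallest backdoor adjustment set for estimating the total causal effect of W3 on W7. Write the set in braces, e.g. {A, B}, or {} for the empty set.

{}

Variables eligible for adjustment (non-descendants of W3, excluding W3 and W7): {W10, W2, W5}.
Backdoor paths from W3 to W7:
  P1: W3 <- W2 -> W4 <- W5 -> W7
  P2: W3 <- W2 -> W4 <- W7
  P3: W3 <- W2 -> W4 -> W9 <- W10 -> W7
  P4: W3 <- W2 -> W4 -> W9 <- W7
Each backdoor path contains an unconditioned collider, so every path is already blocked with the empty conditioning set:
  P1: blocked at collider W4 (neither it nor any descendant is in the conditioning set).
  P2: blocked at collider W4 (neither it nor any descendant is in the conditioning set).
  P3: blocked at collider W9 (neither it nor any descendant is in the conditioning set).
  P4: blocked at collider W9 (neither it nor any descendant is in the conditioning set).
The empty set is therefore the unique smallest valid set.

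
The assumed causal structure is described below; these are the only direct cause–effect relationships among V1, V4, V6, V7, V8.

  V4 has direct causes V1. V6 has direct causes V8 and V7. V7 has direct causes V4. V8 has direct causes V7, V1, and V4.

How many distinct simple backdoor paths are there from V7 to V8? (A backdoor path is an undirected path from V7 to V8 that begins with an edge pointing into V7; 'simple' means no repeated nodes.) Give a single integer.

A backdoor path from V7 to V8 is any simple undirected path whose first edge points into V7 (i.e. leaves V7 via a parent).
Parents of V7: {V4}.
Enumerating:
  P1: V7 <- V4 <- V1 -> V8
  P2: V7 <- V4 -> V8
That exhausts the simple backdoor paths. Count: 2.

2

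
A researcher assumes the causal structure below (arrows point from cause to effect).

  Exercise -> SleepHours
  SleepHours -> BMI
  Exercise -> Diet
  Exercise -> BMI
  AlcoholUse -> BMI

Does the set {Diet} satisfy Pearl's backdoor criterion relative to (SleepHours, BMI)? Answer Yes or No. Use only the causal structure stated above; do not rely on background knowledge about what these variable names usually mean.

Backdoor paths from SleepHours to BMI (paths whose first edge points into SleepHours):
  P1: SleepHours <- Exercise -> BMI
Condition 1 (no descendant of SleepHours in the set): holds — descendants of SleepHours are {BMI}; none are in {Diet}.
Condition 2 (every backdoor path blocked by {Diet}):
  P1: open — no interior node is in the conditioning set.
{Diet} does not satisfy the backdoor criterion.

No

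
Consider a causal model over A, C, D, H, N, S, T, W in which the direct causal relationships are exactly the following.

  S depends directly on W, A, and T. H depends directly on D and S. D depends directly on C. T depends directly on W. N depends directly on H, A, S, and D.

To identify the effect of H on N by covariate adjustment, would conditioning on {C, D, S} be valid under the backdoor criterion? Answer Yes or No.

Yes

Backdoor paths from H to N (paths whose first edge points into H):
  P1: H <- D -> N
  P2: H <- S <- A -> N
  P3: H <- S -> N
Condition 1 (no descendant of H in the set): holds — descendants of H are {N}; none are in {C, D, S}.
Condition 2 (every backdoor path blocked by {C, D, S}):
  P1: blocked at fork node D ∈ conditioning set.
  P2: blocked at chain node S ∈ conditioning set.
  P3: blocked at fork node S ∈ conditioning set.
{C, D, S} satisfies the backdoor criterion.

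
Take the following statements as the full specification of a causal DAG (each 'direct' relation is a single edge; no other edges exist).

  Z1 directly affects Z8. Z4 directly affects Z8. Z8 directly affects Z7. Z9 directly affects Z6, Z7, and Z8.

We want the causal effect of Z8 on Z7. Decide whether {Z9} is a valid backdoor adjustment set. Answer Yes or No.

Backdoor paths from Z8 to Z7 (paths whose first edge points into Z8):
  P1: Z8 <- Z9 -> Z7
Condition 1 (no descendant of Z8 in the set): holds — descendants of Z8 are {Z7}; none are in {Z9}.
Condition 2 (every backdoor path blocked by {Z9}):
  P1: blocked at fork node Z9 ∈ conditioning set.
{Z9} satisfies the backdoor criterion.

Yes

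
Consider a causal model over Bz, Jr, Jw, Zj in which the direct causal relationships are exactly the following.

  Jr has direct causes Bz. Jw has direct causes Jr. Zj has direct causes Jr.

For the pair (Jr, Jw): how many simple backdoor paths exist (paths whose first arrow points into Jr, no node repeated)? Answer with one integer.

0

A backdoor path from Jr to Jw is any simple undirected path whose first edge points into Jr (i.e. leaves Jr via a parent).
Parents of Jr: {Bz}.
No simple path from any parent of Jr reaches Jw without revisiting Jr, so there are no backdoor paths.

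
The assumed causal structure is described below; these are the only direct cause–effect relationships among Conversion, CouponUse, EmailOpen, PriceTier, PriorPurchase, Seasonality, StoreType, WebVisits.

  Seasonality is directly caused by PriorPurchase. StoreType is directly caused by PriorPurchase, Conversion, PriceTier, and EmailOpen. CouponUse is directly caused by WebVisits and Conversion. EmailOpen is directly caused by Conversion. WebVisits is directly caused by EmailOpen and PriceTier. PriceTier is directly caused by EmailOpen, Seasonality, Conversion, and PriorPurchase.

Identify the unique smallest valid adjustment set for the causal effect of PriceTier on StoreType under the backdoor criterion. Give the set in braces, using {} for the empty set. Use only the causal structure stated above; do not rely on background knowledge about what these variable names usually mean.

Variables eligible for adjustment (non-descendants of PriceTier, excluding PriceTier and StoreType): {Conversion, EmailOpen, PriorPurchase, Seasonality}.
Backdoor paths from PriceTier to StoreType:
  P1: PriceTier <- PriorPurchase -> StoreType
  P2: PriceTier <- Seasonality <- PriorPurchase -> StoreType
  P3: PriceTier <- Conversion -> EmailOpen -> StoreType
  P4: PriceTier <- Conversion -> StoreType
  P5: PriceTier <- Conversion -> CouponUse <- WebVisits <- EmailOpen -> StoreType
  P6: PriceTier <- EmailOpen <- Conversion -> StoreType
  P7: PriceTier <- EmailOpen -> WebVisits -> CouponUse <- Conversion -> StoreType
  P8: PriceTier <- EmailOpen -> StoreType
The empty set is not sufficient: P1 (PriceTier <- PriorPurchase -> StoreType) has no collider blocking it and no conditioned non-collider, so it is open.
Try {Conversion, EmailOpen, PriorPurchase}:
  P1: blocked at fork node PriorPurchase ∈ conditioning set.
  P2: blocked at fork node PriorPurchase ∈ conditioning set.
  P3: blocked at fork node Conversion ∈ conditioning set.
  P4: blocked at fork node Conversion ∈ conditioning set.
  P5: blocked at fork node Conversion ∈ conditioning set.
  P6: blocked at chain node EmailOpen ∈ conditioning set.
  P7: blocked at fork node EmailOpen ∈ conditioning set.
  P8: blocked at fork node EmailOpen ∈ conditioning set.
{Conversion, EmailOpen, PriorPurchase} contains no descendant of PriceTier and blocks every backdoor path.
Every element of {Conversion, EmailOpen, PriorPurchase} is needed (dropping Conversion leaves P4 open; dropping EmailOpen leaves P8 open; dropping PriorPurchase leaves P1 open), so no proper subset is valid.
Among all size-3 subsets of the eligible variables, only {Conversion, EmailOpen, PriorPurchase} blocks every backdoor path, so it is the unique smallest valid adjustment set.

{Conversion, EmailOpen, PriorPurchase}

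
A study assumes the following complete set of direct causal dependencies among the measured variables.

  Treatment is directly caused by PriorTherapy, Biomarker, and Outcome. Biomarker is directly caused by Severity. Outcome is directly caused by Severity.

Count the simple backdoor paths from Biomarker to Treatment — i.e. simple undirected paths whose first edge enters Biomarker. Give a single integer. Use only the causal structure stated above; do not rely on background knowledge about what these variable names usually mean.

A backdoor path from Biomarker to Treatment is any simple undirected path whose first edge points into Biomarker (i.e. leaves Biomarker via a parent).
Parents of Biomarker: {Severity}.
Enumerating:
  P1: Biomarker <- Severity -> Outcome -> Treatment
That exhausts the simple backdoor paths. Count: 1.

1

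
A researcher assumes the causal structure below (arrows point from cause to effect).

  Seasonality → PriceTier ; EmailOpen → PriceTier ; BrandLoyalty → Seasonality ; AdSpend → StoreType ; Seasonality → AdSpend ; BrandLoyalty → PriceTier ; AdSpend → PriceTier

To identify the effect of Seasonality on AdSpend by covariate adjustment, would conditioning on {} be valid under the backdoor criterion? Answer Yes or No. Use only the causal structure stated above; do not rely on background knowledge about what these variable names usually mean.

Yes

Backdoor paths from Seasonality to AdSpend (paths whose first edge points into Seasonality):
  P1: Seasonality <- BrandLoyalty -> PriceTier <- AdSpend
Condition 1 (no descendant of Seasonality in the set): holds — descendants of Seasonality are {AdSpend, PriceTier, StoreType}; none are in {}.
Condition 2 (every backdoor path blocked by {}):
  P1: blocked at collider PriceTier (neither it nor any descendant is in the conditioning set).
{} satisfies the backdoor criterion.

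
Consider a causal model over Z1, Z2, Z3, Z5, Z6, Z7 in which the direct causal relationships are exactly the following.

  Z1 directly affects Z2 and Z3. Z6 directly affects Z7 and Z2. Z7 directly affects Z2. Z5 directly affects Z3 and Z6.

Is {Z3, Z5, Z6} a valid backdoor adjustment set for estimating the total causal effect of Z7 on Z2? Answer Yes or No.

Yes

Backdoor paths from Z7 to Z2 (paths whose first edge points into Z7):
  P1: Z7 <- Z6 <- Z5 -> Z3 <- Z1 -> Z2
  P2: Z7 <- Z6 -> Z2
Condition 1 (no descendant of Z7 in the set): holds — descendants of Z7 are {Z2}; none are in {Z3, Z5, Z6}.
Condition 2 (every backdoor path blocked by {Z3, Z5, Z6}):
  P1: blocked at chain node Z6 ∈ conditioning set.
  P2: blocked at fork node Z6 ∈ conditioning set.
{Z3, Z5, Z6} satisfies the backdoor criterion.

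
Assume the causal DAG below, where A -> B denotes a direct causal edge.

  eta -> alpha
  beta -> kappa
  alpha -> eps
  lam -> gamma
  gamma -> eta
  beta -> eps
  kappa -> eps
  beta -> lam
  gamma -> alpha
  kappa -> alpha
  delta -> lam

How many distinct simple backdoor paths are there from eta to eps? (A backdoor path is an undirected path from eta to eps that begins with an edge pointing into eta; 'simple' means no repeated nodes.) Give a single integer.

6

A backdoor path from eta to eps is any simple undirected path whose first edge points into eta (i.e. leaves eta via a parent).
Parents of eta: {gamma}.
Enumerating:
  P1: eta <- gamma <- lam <- beta -> kappa -> alpha -> eps
  P2: eta <- gamma <- lam <- beta -> kappa -> eps
  P3: eta <- gamma <- lam <- beta -> eps
  P4: eta <- gamma -> alpha <- kappa <- beta -> eps
  P5: eta <- gamma -> alpha <- kappa -> eps
  P6: eta <- gamma -> alpha -> eps
That exhausts the simple backdoor paths. Count: 6.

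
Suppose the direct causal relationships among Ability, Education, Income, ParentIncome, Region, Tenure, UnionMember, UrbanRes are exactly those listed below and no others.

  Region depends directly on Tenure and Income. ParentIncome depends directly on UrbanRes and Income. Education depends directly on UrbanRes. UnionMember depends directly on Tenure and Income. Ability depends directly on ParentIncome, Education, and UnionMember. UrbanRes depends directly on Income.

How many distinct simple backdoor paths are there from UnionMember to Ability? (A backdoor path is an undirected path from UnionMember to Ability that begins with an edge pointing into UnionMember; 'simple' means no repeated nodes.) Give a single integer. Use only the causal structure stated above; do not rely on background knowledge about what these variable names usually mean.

A backdoor path from UnionMember to Ability is any simple undirected path whose first edge points into UnionMember (i.e. leaves UnionMember via a parent).
Parents of UnionMember: {Income, Tenure}.
Enumerating:
  P1: UnionMember <- Income -> UrbanRes -> Education -> Ability
  P2: UnionMember <- Income -> UrbanRes -> ParentIncome -> Ability
  P3: UnionMember <- Income -> ParentIncome <- UrbanRes -> Education -> Ability
  P4: UnionMember <- Income -> ParentIncome -> Ability
  P5: UnionMember <- Tenure -> Region <- Income -> UrbanRes -> Education -> Ability
  P6: UnionMember <- Tenure -> Region <- Income -> UrbanRes -> ParentIncome -> Ability
  P7: UnionMember <- Tenure -> Region <- Income -> ParentIncome <- UrbanRes -> Education -> Ability
  P8: UnionMember <- Tenure -> Region <- Income -> ParentIncome -> Ability
That exhausts the simple backdoor paths. Count: 8.

8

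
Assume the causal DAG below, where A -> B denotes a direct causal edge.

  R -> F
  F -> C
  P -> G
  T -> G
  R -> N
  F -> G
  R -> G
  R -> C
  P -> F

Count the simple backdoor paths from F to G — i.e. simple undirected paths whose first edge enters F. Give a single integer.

2

A backdoor path from F to G is any simple undirected path whose first edge points into F (i.e. leaves F via a parent).
Parents of F: {P, R}.
Enumerating:
  P1: F <- R -> G
  P2: F <- P -> G
That exhausts the simple backdoor paths. Count: 2.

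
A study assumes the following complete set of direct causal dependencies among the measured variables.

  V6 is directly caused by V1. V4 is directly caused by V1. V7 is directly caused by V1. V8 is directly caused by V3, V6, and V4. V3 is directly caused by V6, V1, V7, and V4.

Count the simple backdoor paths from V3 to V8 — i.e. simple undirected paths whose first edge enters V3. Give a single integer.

A backdoor path from V3 to V8 is any simple undirected path whose first edge points into V3 (i.e. leaves V3 via a parent).
Parents of V3: {V1, V4, V6, V7}.
Enumerating:
  P1: V3 <- V1 -> V4 -> V8
  P2: V3 <- V1 -> V6 -> V8
  P3: V3 <- V4 <- V1 -> V6 -> V8
  P4: V3 <- V4 -> V8
  P5: V3 <- V6 <- V1 -> V4 -> V8
  P6: V3 <- V6 -> V8
  P7: V3 <- V7 <- V1 -> V4 -> V8
  P8: V3 <- V7 <- V1 -> V6 -> V8
That exhausts the simple backdoor paths. Count: 8.

8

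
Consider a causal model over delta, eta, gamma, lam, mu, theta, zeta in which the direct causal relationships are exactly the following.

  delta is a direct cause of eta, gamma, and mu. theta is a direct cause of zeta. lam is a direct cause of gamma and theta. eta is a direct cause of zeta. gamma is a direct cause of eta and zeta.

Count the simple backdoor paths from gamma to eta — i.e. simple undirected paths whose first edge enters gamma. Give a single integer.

A backdoor path from gamma to eta is any simple undirected path whose first edge points into gamma (i.e. leaves gamma via a parent).
Parents of gamma: {delta, lam}.
Enumerating:
  P1: gamma <- delta -> eta
  P2: gamma <- lam -> theta -> zeta <- eta
That exhausts the simple backdoor paths. Count: 2.

2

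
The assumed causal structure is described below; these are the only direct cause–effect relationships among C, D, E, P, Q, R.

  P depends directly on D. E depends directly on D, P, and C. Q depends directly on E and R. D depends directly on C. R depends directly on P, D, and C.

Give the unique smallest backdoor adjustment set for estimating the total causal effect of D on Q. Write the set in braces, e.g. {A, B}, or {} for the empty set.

{C}

Variables eligible for adjustment (non-descendants of D, excluding D and Q): {C}.
Backdoor paths from D to Q:
  P1: D <- C -> E <- P -> R -> Q
  P2: D <- C -> E -> Q
  P3: D <- C -> R <- P -> E -> Q
  P4: D <- C -> R -> Q
The empty set is not sufficient: P2 (D <- C -> E -> Q) has no collider blocking it and no conditioned non-collider, so it is open.
Try {C}:
  P1: blocked at fork node C ∈ conditioning set.
  P2: blocked at fork node C ∈ conditioning set.
  P3: blocked at fork node C ∈ conditioning set.
  P4: blocked at fork node C ∈ conditioning set.
{C} contains no descendant of D and blocks every backdoor path.
{C} is the unique smallest valid adjustment set.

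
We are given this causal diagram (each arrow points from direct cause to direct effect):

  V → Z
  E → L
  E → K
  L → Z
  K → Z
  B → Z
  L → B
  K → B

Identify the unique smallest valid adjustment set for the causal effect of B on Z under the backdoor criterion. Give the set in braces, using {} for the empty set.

Variables eligible for adjustment (non-descendants of B, excluding B and Z): {E, K, L, V}.
Backdoor paths from B to Z:
  P1: B <- L <- E -> K -> Z
  P2: B <- L -> Z
  P3: B <- K <- E -> L -> Z
  P4: B <- K -> Z
The empty set is not sufficient: P1 (B <- L <- E -> K -> Z) has no collider blocking it and no conditioned non-collider, so it is open.
Try {K, L}:
  P1: blocked at chain node L ∈ conditioning set.
  P2: blocked at fork node L ∈ conditioning set.
  P3: blocked at chain node K ∈ conditioning set.
  P4: blocked at fork node K ∈ conditioning set.
{K, L} contains no descendant of B and blocks every backdoor path.
Every element of {K, L} is needed (dropping K leaves P4 open; dropping L leaves P2 open), so no proper subset is valid.
Among all size-2 subsets of the eligible variables, only {K, L} blocks every backdoor path, so it is the unique smallest valid adjustment set.

{K, L}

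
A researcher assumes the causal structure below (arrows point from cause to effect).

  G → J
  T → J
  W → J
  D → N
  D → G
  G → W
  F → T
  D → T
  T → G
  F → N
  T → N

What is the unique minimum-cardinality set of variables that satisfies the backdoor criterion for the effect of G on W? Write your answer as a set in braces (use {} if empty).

{}

Variables eligible for adjustment (non-descendants of G, excluding G and W): {D, F, N, T}.
Backdoor paths from G to W:
  P1: G <- D -> T -> J <- W
  P2: G <- D -> N <- F -> T -> J <- W
  P3: G <- D -> N <- T -> J <- W
  P4: G <- T -> J <- W
Each backdoor path contains an unconditioned collider, so every path is already blocked with the empty conditioning set:
  P1: blocked at collider J (neither it nor any descendant is in the conditioning set).
  P2: blocked at collider N (neither it nor any descendant is in the conditioning set).
  P3: blocked at collider N (neither it nor any descendant is in the conditioning set).
  P4: blocked at collider J (neither it nor any descendant is in the conditioning set).
The empty set is therefore the unique smallest valid set.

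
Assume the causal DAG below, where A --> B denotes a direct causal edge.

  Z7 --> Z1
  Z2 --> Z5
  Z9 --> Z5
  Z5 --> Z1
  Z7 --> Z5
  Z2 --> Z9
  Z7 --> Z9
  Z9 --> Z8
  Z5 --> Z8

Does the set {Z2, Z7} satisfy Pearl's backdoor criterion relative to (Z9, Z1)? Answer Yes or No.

Backdoor paths from Z9 to Z1 (paths whose first edge points into Z9):
  P1: Z9 <- Z7 -> Z5 -> Z1
  P2: Z9 <- Z7 -> Z1
  P3: Z9 <- Z2 -> Z5 <- Z7 -> Z1
  P4: Z9 <- Z2 -> Z5 -> Z1
Condition 1 (no descendant of Z9 in the set): holds — descendants of Z9 are {Z1, Z5, Z8}; none are in {Z2, Z7}.
Condition 2 (every backdoor path blocked by {Z2, Z7}):
  P1: blocked at fork node Z7 ∈ conditioning set.
  P2: blocked at fork node Z7 ∈ conditioning set.
  P3: blocked at fork node Z2 ∈ conditioning set.
  P4: blocked at fork node Z2 ∈ conditioning set.
{Z2, Z7} satisfies the backdoor criterion.

Yes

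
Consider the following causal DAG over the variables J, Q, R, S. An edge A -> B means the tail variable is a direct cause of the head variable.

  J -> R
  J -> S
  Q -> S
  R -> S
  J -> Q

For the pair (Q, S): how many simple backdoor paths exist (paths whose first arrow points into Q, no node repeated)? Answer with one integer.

2

A backdoor path from Q to S is any simple undirected path whose first edge points into Q (i.e. leaves Q via a parent).
Parents of Q: {J}.
Enumerating:
  P1: Q <- J -> R -> S
  P2: Q <- J -> S
That exhausts the simple backdoor paths. Count: 2.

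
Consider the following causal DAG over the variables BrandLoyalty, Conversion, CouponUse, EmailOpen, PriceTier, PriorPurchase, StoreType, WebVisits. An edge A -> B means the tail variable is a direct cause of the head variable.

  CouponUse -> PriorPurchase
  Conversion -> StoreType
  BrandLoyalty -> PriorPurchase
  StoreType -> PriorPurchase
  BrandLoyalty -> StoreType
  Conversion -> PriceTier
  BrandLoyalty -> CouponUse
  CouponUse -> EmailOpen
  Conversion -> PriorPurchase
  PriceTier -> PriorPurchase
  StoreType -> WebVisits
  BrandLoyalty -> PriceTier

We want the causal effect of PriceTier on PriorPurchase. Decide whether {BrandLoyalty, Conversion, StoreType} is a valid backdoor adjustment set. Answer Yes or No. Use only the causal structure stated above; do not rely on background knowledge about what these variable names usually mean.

Backdoor paths from PriceTier to PriorPurchase (paths whose first edge points into PriceTier):
  P1: PriceTier <- BrandLoyalty -> StoreType <- Conversion -> PriorPurchase
  P2: PriceTier <- BrandLoyalty -> StoreType -> PriorPurchase
  P3: PriceTier <- BrandLoyalty -> CouponUse -> PriorPurchase
  P4: PriceTier <- BrandLoyalty -> PriorPurchase
  P5: PriceTier <- Conversion -> StoreType <- BrandLoyalty -> CouponUse -> PriorPurchase
  P6: PriceTier <- Conversion -> StoreType <- BrandLoyalty -> PriorPurchase
  P7: PriceTier <- Conversion -> StoreType -> PriorPurchase
  P8: PriceTier <- Conversion -> PriorPurchase
Condition 1 (no descendant of PriceTier in the set): holds — descendants of PriceTier are {PriorPurchase}; none are in {BrandLoyalty, Conversion, StoreType}.
Condition 2 (every backdoor path blocked by {BrandLoyalty, Conversion, StoreType}):
  P1: blocked at fork node BrandLoyalty ∈ conditioning set.
  P2: blocked at fork node BrandLoyalty ∈ conditioning set.
  P3: blocked at fork node BrandLoyalty ∈ conditioning set.
  P4: blocked at fork node BrandLoyalty ∈ conditioning set.
  P5: blocked at fork node Conversion ∈ conditioning set.
  P6: blocked at fork node Conversion ∈ conditioning set.
  P7: blocked at fork node Conversion ∈ conditioning set.
  P8: blocked at fork node Conversion ∈ conditioning set.
{BrandLoyalty, Conversion, StoreType} satisfies the backdoor criterion.

Yes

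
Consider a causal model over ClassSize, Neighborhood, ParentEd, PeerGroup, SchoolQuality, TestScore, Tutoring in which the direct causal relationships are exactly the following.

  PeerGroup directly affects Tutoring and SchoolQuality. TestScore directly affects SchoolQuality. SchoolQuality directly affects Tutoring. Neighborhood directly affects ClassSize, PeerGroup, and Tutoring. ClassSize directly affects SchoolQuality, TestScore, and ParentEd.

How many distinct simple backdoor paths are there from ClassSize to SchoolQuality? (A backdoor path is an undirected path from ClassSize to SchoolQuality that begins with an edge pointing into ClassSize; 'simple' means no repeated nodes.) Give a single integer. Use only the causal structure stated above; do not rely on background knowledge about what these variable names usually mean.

4

A backdoor path from ClassSize to SchoolQuality is any simple undirected path whose first edge points into ClassSize (i.e. leaves ClassSize via a parent).
Parents of ClassSize: {Neighborhood}.
Enumerating:
  P1: ClassSize <- Neighborhood -> PeerGroup -> SchoolQuality
  P2: ClassSize <- Neighborhood -> PeerGroup -> Tutoring <- SchoolQuality
  P3: ClassSize <- Neighborhood -> Tutoring <- PeerGroup -> SchoolQuality
  P4: ClassSize <- Neighborhood -> Tutoring <- SchoolQuality
That exhausts the simple backdoor paths. Count: 4.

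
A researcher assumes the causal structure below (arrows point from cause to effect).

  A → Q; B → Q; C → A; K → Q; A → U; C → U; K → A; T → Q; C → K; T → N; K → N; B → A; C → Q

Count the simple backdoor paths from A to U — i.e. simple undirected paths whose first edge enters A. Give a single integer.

A backdoor path from A to U is any simple undirected path whose first edge points into A (i.e. leaves A via a parent).
Parents of A: {B, C, K}.
Enumerating:
  P1: A <- C -> U
  P2: A <- K <- C -> U
  P3: A <- K -> N <- T -> Q <- C -> U
  P4: A <- K -> Q <- C -> U
  P5: A <- B -> Q <- T -> N <- K <- C -> U
  P6: A <- B -> Q <- C -> U
  P7: A <- B -> Q <- K <- C -> U
That exhausts the simple backdoor paths. Count: 7.

7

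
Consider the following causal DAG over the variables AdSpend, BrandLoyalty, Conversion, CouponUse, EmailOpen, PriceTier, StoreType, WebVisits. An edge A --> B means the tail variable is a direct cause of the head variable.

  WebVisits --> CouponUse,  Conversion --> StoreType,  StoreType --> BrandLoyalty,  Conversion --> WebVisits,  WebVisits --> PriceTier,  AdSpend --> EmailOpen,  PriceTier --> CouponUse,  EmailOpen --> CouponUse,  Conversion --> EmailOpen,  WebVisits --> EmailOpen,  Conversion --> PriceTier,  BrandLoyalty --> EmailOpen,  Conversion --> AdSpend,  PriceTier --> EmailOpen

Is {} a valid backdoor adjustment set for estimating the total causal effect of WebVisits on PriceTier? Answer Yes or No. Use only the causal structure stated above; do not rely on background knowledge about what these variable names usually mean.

No

Backdoor paths from WebVisits to PriceTier (paths whose first edge points into WebVisits):
  P1: WebVisits <- Conversion -> AdSpend -> EmailOpen <- PriceTier
  P2: WebVisits <- Conversion -> AdSpend -> EmailOpen -> CouponUse <- PriceTier
  P3: WebVisits <- Conversion -> StoreType -> BrandLoyalty -> EmailOpen <- PriceTier
  P4: WebVisits <- Conversion -> StoreType -> BrandLoyalty -> EmailOpen -> CouponUse <- PriceTier
  P5: WebVisits <- Conversion -> PriceTier
  P6: WebVisits <- Conversion -> EmailOpen <- PriceTier
  P7: WebVisits <- Conversion -> EmailOpen -> CouponUse <- PriceTier
Condition 1 (no descendant of WebVisits in the set): holds — descendants of WebVisits are {CouponUse, EmailOpen, PriceTier}; none are in {}.
Condition 2 (every backdoor path blocked by {}):
  P1: blocked at collider EmailOpen (neither it nor any descendant is in the conditioning set).
  P2: blocked at collider CouponUse (neither it nor any descendant is in the conditioning set).
  P3: blocked at collider EmailOpen (neither it nor any descendant is in the conditioning set).
  P4: blocked at collider CouponUse (neither it nor any descendant is in the conditioning set).
  P5: open — no interior node is in the conditioning set.
  P6: blocked at collider EmailOpen (neither it nor any descendant is in the conditioning set).
  P7: blocked at collider CouponUse (neither it nor any descendant is in the conditioning set).
{} does not satisfy the backdoor criterion.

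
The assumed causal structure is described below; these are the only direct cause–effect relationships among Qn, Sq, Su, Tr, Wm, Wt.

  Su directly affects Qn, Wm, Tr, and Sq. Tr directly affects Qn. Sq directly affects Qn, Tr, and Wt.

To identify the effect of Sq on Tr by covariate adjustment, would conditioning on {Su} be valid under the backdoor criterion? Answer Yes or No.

Yes

Backdoor paths from Sq to Tr (paths whose first edge points into Sq):
  P1: Sq <- Su -> Tr
  P2: Sq <- Su -> Qn <- Tr
Condition 1 (no descendant of Sq in the set): holds — descendants of Sq are {Qn, Tr, Wt}; none are in {Su}.
Condition 2 (every backdoor path blocked by {Su}):
  P1: blocked at fork node Su ∈ conditioning set.
  P2: blocked at fork node Su ∈ conditioning set.
{Su} satisfies the backdoor criterion.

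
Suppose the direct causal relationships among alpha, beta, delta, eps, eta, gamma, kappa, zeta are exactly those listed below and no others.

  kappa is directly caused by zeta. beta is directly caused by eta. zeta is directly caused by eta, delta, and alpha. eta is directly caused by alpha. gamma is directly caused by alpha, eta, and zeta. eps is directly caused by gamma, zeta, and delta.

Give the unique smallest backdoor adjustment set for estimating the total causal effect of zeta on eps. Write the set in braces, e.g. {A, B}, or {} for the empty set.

Variables eligible for adjustment (non-descendants of zeta, excluding zeta and eps): {alpha, beta, delta, eta}.
Backdoor paths from zeta to eps:
  P1: zeta <- alpha -> eta -> gamma -> eps
  P2: zeta <- alpha -> gamma -> eps
  P3: zeta <- eta <- alpha -> gamma -> eps
  P4: zeta <- eta -> gamma -> eps
  P5: zeta <- delta -> eps
The empty set is not sufficient: P1 (zeta <- alpha -> eta -> gamma -> eps) has no collider blocking it and no conditioned non-collider, so it is open.
Try {alpha, delta, eta}:
  P1: blocked at fork node alpha ∈ conditioning set.
  P2: blocked at fork node alpha ∈ conditioning set.
  P3: blocked at chain node eta ∈ conditioning set.
  P4: blocked at fork node eta ∈ conditioning set.
  P5: blocked at fork node delta ∈ conditioning set.
{alpha, delta, eta} contains no descendant of zeta and blocks every backdoor path.
Every element of {alpha, delta, eta} is needed (dropping alpha leaves P2 open; dropping delta leaves P5 open; dropping eta leaves P4 open), so no proper subset is valid.
Among all size-3 subsets of the eligible variables, only {alpha, delta, eta} blocks every backdoor path, so it is the unique smallest valid adjustment set.

{alpha, delta, eta}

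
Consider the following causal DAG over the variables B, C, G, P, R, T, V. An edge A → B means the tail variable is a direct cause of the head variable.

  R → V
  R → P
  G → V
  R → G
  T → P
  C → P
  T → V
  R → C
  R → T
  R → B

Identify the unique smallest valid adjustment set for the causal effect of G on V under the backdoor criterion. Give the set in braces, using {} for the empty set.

{R}

Variables eligible for adjustment (non-descendants of G, excluding G and V): {B, C, P, R, T}.
Backdoor paths from G to V:
  P1: G <- R -> T -> V
  P2: G <- R -> C -> P <- T -> V
  P3: G <- R -> P <- T -> V
  P4: G <- R -> V
The empty set is not sufficient: P1 (G <- R -> T -> V) has no collider blocking it and no conditioned non-collider, so it is open.
Try {R}:
  P1: blocked at fork node R ∈ conditioning set.
  P2: blocked at fork node R ∈ conditioning set.
  P3: blocked at fork node R ∈ conditioning set.
  P4: blocked at fork node R ∈ conditioning set.
{R} contains no descendant of G and blocks every backdoor path.
No other singleton works — e.g. {B} leaves P1 open — so {R} is the unique smallest valid adjustment set.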